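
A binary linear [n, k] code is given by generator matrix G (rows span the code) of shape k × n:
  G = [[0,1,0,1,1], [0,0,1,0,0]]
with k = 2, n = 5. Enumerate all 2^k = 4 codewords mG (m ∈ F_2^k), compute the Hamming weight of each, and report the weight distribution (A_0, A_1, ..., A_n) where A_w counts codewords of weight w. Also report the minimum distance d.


Weight distribution: A_0 = 1, A_1 = 1, A_3 = 1, A_4 = 1. Minimum distance d = 1.

Enumerate all 2^2 = 4 messages m ∈ F_2^2.
For each, compute codeword c = mG in F_2^5, then tally its weight.
  m = 00 → c = 00000, weight = 0.
  m = 10 → c = 01011, weight = 3.
  m = 01 → c = 00100, weight = 1.
  m = 11 → c = 01111, weight = 4.
Tally weights:
  weight 0: 1 codewords.
  weight 1: 1 codewords.
  weight 3: 1 codewords.
  weight 4: 1 codewords.
Minimum distance d = smallest w > 0 with A_w > 0 = 1.
Sanity: Σ A_w = 4 = 2^2 = 4 ✓.


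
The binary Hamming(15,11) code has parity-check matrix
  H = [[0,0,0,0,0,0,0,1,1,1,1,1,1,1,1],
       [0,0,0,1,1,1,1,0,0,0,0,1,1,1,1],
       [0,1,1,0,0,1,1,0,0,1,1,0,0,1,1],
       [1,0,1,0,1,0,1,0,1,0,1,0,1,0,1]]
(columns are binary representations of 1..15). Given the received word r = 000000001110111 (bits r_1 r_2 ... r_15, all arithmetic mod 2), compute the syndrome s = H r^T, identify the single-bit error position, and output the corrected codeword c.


s = (0, 1, 0, 0)^T, error position = 4, corrected codeword c = 000100001110111

Compute s = H r^T mod 2 one row at a time:
  s_1 = 0 + 1 + 1 + 1 + 0 + 1 + 1 + 1 = 6 ≡ 0 (mod 2).
  s_2 = 0 + 0 + 0 + 0 + 0 + 1 + 1 + 1 = 3 ≡ 1 (mod 2).
  s_3 = 0 + 0 + 0 + 0 + 1 + 1 + 1 + 1 = 4 ≡ 0 (mod 2).
  s_4 = 0 + 0 + 0 + 0 + 1 + 1 + 1 + 1 = 4 ≡ 0 (mod 2).
s = (0, 1, 0, 0)^T — this equals column 4 of H (binary 0100), so error is at position 4.
Correct: flip bit 4 of r = 000000001110111 to get c = 000100001110111.


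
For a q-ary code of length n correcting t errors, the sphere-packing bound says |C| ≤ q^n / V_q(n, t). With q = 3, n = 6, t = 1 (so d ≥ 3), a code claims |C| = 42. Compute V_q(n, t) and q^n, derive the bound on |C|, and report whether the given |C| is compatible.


V_q(n, t) = 13, q^n = 729, Hamming bound = 56, |C| = 42 ≤ bound (satisfied).

Step 1: Compute V_q(n, t) = Σ_{j=0}^1 C(n, j) (q−1)^j.
  j = 0: C(6,0)·(2)^0 = 1·1 = 1.
  j = 1: C(6,1)·(2)^1 = 6·2 = 12.
  V_q(n, t) = 1 + 12 = 13.
Step 2: q^n = 3^6 = 729.
Step 3: Hamming bound ⌊q^n / V_q(n,t)⌋ = ⌊729/13⌋ = 56.
Step 4: Compare |C| = 42 to 56: satisfied.
The claimed |C| lies below the Hamming bound.


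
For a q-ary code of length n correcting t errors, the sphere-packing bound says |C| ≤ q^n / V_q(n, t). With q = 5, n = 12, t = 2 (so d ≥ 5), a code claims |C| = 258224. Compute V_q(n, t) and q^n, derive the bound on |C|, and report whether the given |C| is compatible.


V_q(n, t) = 1105, q^n = 244140625, Hamming bound = 220941, |C| = 258224 > bound (violated).

Step 1: Compute V_q(n, t) = Σ_{j=0}^2 C(n, j) (q−1)^j.
  j = 0: C(12,0)·(4)^0 = 1·1 = 1.
  j = 1: C(12,1)·(4)^1 = 12·4 = 48.
  j = 2: C(12,2)·(4)^2 = 66·16 = 1056.
  V_q(n, t) = 1 + 48 + 1056 = 1105.
Step 2: q^n = 5^12 = 244140625.
Step 3: Hamming bound ⌊q^n / V_q(n,t)⌋ = ⌊244140625/1105⌋ = 220941.
Step 4: Compare |C| = 258224 to 220941: violated.
The claimed |C| lies above the Hamming bound, so no 5-ary code of length 12 with d ≥ 5 can have 258224 codewords.


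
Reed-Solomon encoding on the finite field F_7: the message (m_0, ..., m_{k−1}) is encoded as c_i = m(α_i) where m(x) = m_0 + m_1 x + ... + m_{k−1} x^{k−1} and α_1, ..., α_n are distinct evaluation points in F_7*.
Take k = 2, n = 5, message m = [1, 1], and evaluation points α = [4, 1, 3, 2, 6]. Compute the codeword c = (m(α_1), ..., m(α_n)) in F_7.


c = [5, 2, 4, 3, 0]

Message polynomial: m(x) = 1 + 1·x (mod 7).
For each evaluation point α_i, compute m(α_i) mod 7:
  α_1 = 4: Horner steps 1 → 5, so m(4) = 5.
  α_2 = 1: Horner steps 1 → 2, so m(1) = 2.
  α_3 = 3: Horner steps 1 → 4, so m(3) = 4.
  α_4 = 2: Horner steps 1 → 3, so m(2) = 3.
  α_5 = 6: Horner steps 1 → 0, so m(6) = 0.
Codeword c = [5, 2, 4, 3, 0] ∈ F_7^5.


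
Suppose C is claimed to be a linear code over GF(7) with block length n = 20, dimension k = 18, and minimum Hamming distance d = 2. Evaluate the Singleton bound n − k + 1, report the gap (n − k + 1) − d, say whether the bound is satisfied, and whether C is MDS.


Singleton RHS = n − k + 1 = 3, slack = 1, bound satisfied, not MDS.

Singleton bound: d ≤ n − k + 1.
Here n = 20, k = 18, so n − k + 1 = 3.
Given d = 2, check d ≤ 3: YES.
Slack = (n − k + 1) − d = 1.
The code is NOT MDS (slack = 1 > 0).
Description: the claimed parameters are [20, 18, 2]_7; such a code would be non-MDS.


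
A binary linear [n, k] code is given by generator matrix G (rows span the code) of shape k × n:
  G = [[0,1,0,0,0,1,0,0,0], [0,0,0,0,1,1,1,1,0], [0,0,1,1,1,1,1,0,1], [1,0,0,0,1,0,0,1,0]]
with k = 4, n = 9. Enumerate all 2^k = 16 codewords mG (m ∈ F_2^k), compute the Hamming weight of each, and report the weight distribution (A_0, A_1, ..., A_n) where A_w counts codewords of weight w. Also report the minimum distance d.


Weight distribution: A_0 = 1, A_2 = 1, A_3 = 3, A_4 = 3, A_5 = 2, A_6 = 3, A_7 = 3. Minimum distance d = 2.

Enumerate all 2^4 = 16 messages m ∈ F_2^4.
For each, compute codeword c = mG in F_2^9, then tally its weight.
  m = 0000 → c = 000000000, weight = 0.
  m = 1000 → c = 010001000, weight = 2.
  m = 0100 → c = 000011110, weight = 4.
  m = 1100 → c = 010010110, weight = 4.
  m = 0010 → c = 001111101, weight = 6.
  m = 1010 → c = 011110101, weight = 6.
  m = 0110 → c = 001100011, weight = 4.
  m = 1110 → c = 011101011, weight = 6.
  m = 0001 → c = 100010010, weight = 3.
  m = 1001 → c = 110011010, weight = 5.
  m = 0101 → c = 100001100, weight = 3.
  m = 1101 → c = 110000100, weight = 3.
  m = 0011 → c = 101101111, weight = 7.
  m = 1011 → c = 111100111, weight = 7.
  m = 0111 → c = 101110001, weight = 5.
  m = 1111 → c = 111111001, weight = 7.
Tally weights:
  weight 0: 1 codewords.
  weight 2: 1 codewords.
  weight 3: 3 codewords.
  weight 4: 3 codewords.
  weight 5: 2 codewords.
  weight 6: 3 codewords.
  weight 7: 3 codewords.
Minimum distance d = smallest w > 0 with A_w > 0 = 2.
Sanity: Σ A_w = 16 = 2^4 = 16 ✓.


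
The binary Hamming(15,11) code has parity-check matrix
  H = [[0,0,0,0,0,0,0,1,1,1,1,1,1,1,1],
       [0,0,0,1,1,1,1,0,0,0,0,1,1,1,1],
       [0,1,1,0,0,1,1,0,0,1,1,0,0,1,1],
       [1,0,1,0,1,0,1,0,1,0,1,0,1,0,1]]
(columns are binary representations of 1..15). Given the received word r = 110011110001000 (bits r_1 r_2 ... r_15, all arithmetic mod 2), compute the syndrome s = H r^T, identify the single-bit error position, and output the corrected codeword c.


s = (0, 0, 1, 1)^T, error position = 3, corrected codeword c = 111011110001000

Compute s = H r^T mod 2 one row at a time:
  s_1 = 1 + 0 + 0 + 0 + 1 + 0 + 0 + 0 = 2 ≡ 0 (mod 2).
  s_2 = 0 + 1 + 1 + 1 + 1 + 0 + 0 + 0 = 4 ≡ 0 (mod 2).
  s_3 = 1 + 0 + 1 + 1 + 0 + 0 + 0 + 0 = 3 ≡ 1 (mod 2).
  s_4 = 1 + 0 + 1 + 1 + 0 + 0 + 0 + 0 = 3 ≡ 1 (mod 2).
s = (0, 0, 1, 1)^T — this equals column 3 of H (binary 0011), so error is at position 3.
Correct: flip bit 3 of r = 110011110001000 to get c = 111011110001000.


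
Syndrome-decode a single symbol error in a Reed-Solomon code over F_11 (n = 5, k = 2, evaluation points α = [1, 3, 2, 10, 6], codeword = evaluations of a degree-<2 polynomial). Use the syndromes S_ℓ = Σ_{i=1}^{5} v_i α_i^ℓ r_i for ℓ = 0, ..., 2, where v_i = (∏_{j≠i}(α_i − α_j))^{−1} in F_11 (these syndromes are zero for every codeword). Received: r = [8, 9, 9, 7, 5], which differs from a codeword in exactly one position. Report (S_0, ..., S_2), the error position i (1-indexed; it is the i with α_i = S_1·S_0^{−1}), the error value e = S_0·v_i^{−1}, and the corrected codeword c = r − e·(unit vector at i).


S = (6, 1, 2), error at position 3, error magnitude e = 6, c = [8, 9, 3, 7, 5].

Step 1: column multipliers v_i = (∏_{j≠i}(α_i − α_j))^{−1} mod 11.
  i = 1 (α = 1): (1−3)(1−2)(1−10)(1−6) = (−2)·(−1)·(−9)·(−5) = 90 ≡ 2, so v_1 = 2^{−1} = 6 (mod 11).
  i = 2 (α = 3): (3−1)(3−2)(3−10)(3−6) = 2·1·(−7)·(−3) = 42 ≡ 9, so v_2 = 9^{−1} = 5 (mod 11).
  i = 3 (α = 2): (2−1)(2−3)(2−10)(2−6) = 1·(−1)·(−8)·(−4) = −32 ≡ 1, so v_3 = 1^{−1} = 1 (mod 11).
  i = 4 (α = 10): (10−1)(10−3)(10−2)(10−6) = 9·7·8·4 = 2016 ≡ 3, so v_4 = 3^{−1} = 4 (mod 11).
  i = 5 (α = 6): (6−1)(6−3)(6−2)(6−10) = 5·3·4·(−4) = −240 ≡ 2, so v_5 = 2^{−1} = 6 (mod 11).
  v = [6, 5, 1, 4, 6].
Step 2: syndromes of r = [8, 9, 9, 7, 5] (all sums mod 11).
  S_0 = Σ v_i r_i = 6·8 + 5·9 + 1·9 + 4·7 + 6·5 = 160 ≡ 6.
  S_1 = Σ v_i α_i r_i = 6·1·8 + 5·3·9 + 1·2·9 + 4·10·7 + 6·6·5 = 661 ≡ 1.
  α_i^2 mod 11 = [1, 9, 4, 1, 3].
  S_2 = Σ v_i α_i^2 r_i = 6·1·8 + 5·9·9 + 1·4·9 + 4·1·7 + 6·3·5 = 607 ≡ 2.
  S = (6, 1, 2) ≠ 0, so r is not a codeword (an error is present).
Step 3: locate the error. For a single error e at position i, S_ℓ = v_i·e·α_i^ℓ, so α_err = S_1/S_0.
  S_0^{−1} = 6^{−1} = 2 (mod 11), so α_err = 1·2 = 2 ≡ 2 = α_3. Error position i = 3.
  Consistency check: S_2/S_1 = 2·1 = 2 ≡ 2 = α_err ✓ (single-error assumption holds).
Step 4: error magnitude e = S_0/v_3 = S_0·∏_{j≠3}(α_3 − α_j) = 6·1 = 6 ≡ 6 (mod 11).
Step 5: correct position 3: c_3 = r_3 − e = 9 − 6 ≡ 3 (mod 11). Hence c = [8, 9, 3, 7, 5].
  Check: interpolating c through the α_i gives m(x) = 2 + 6·x (degree < 2) with m(α_i) = c_i for every i, so c is indeed a codeword.


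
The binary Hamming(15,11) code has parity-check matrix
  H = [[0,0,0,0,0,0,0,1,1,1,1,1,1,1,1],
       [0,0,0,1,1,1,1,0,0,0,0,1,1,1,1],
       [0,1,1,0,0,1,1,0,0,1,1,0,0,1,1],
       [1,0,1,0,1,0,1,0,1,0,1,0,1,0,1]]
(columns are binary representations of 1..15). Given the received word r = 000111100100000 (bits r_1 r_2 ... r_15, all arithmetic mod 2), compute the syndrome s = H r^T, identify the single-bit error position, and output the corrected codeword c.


s = (1, 0, 1, 0)^T, error position = 10, corrected codeword c = 000111100000000

Compute s = H r^T mod 2 one row at a time:
  s_1 = 0 + 0 + 1 + 0 + 0 + 0 + 0 + 0 = 1 ≡ 1 (mod 2).
  s_2 = 1 + 1 + 1 + 1 + 0 + 0 + 0 + 0 = 4 ≡ 0 (mod 2).
  s_3 = 0 + 0 + 1 + 1 + 1 + 0 + 0 + 0 = 3 ≡ 1 (mod 2).
  s_4 = 0 + 0 + 1 + 1 + 0 + 0 + 0 + 0 = 2 ≡ 0 (mod 2).
s = (1, 0, 1, 0)^T — this equals column 10 of H (binary 1010), so error is at position 10.
Correct: flip bit 10 of r = 000111100100000 to get c = 000111100000000.


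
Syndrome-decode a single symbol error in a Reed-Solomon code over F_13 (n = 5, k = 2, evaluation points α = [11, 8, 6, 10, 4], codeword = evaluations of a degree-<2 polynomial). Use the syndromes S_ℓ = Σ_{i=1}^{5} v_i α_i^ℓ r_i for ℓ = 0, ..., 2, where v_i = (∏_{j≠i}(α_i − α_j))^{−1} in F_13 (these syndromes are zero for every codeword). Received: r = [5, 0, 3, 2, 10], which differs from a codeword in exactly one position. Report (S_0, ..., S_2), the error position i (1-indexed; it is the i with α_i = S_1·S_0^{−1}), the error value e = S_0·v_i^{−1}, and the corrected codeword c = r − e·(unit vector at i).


S = (12, 5, 1), error at position 2, error magnitude e = 4, c = [5, 9, 3, 2, 10].

Step 1: column multipliers v_i = (∏_{j≠i}(α_i − α_j))^{−1} mod 13.
  i = 1 (α = 11): (11−8)(11−6)(11−10)(11−4) = 3·5·1·7 = 105 ≡ 1, so v_1 = 1^{−1} = 1 (mod 13).
  i = 2 (α = 8): (8−11)(8−6)(8−10)(8−4) = (−3)·2·(−2)·4 = 48 ≡ 9, so v_2 = 9^{−1} = 3 (mod 13).
  i = 3 (α = 6): (6−11)(6−8)(6−10)(6−4) = (−5)·(−2)·(−4)·2 = −80 ≡ 11, so v_3 = 11^{−1} = 6 (mod 13).
  i = 4 (α = 10): (10−11)(10−8)(10−6)(10−4) = (−1)·2·4·6 = −48 ≡ 4, so v_4 = 4^{−1} = 10 (mod 13).
  i = 5 (α = 4): (4−11)(4−8)(4−6)(4−10) = (−7)·(−4)·(−2)·(−6) = 336 ≡ 11, so v_5 = 11^{−1} = 6 (mod 13).
  v = [1, 3, 6, 10, 6].
Step 2: syndromes of r = [5, 0, 3, 2, 10] (all sums mod 13).
  S_0 = Σ v_i r_i = 1·5 + 3·0 + 6·3 + 10·2 + 6·10 = 103 ≡ 12.
  S_1 = Σ v_i α_i r_i = 1·11·5 + 3·8·0 + 6·6·3 + 10·10·2 + 6·4·10 = 603 ≡ 5.
  α_i^2 mod 13 = [4, 12, 10, 9, 3].
  S_2 = Σ v_i α_i^2 r_i = 1·4·5 + 3·12·0 + 6·10·3 + 10·9·2 + 6·3·10 = 560 ≡ 1.
  S = (12, 5, 1) ≠ 0, so r is not a codeword (an error is present).
Step 3: locate the error. For a single error e at position i, S_ℓ = v_i·e·α_i^ℓ, so α_err = S_1/S_0.
  S_0^{−1} = 12^{−1} = 12 (mod 13), so α_err = 5·12 = 60 ≡ 8 = α_2. Error position i = 2.
  Consistency check: S_2/S_1 = 1·8 = 8 ≡ 8 = α_err ✓ (single-error assumption holds).
Step 4: error magnitude e = S_0/v_2 = S_0·∏_{j≠2}(α_2 − α_j) = 12·9 = 108 ≡ 4 (mod 13).
Step 5: correct position 2: c_2 = r_2 − e = 0 − 4 ≡ 9 (mod 13). Hence c = [5, 9, 3, 2, 10].
  Check: interpolating c through the α_i gives m(x) = 11 + 3·x (degree < 2) with m(α_i) = c_i for every i, so c is indeed a codeword.


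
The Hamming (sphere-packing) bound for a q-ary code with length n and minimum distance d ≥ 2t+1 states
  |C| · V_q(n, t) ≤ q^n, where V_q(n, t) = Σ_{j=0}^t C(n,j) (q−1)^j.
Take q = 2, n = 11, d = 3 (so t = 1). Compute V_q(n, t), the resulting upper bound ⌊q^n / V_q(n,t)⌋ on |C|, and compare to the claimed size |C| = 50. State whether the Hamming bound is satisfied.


V_q(n, t) = 12, q^n = 2048, Hamming bound = 170, |C| = 50 ≤ bound (satisfied).

Step 1: Compute V_q(n, t) = Σ_{j=0}^1 C(n, j) (q−1)^j.
  j = 0: C(11,0)·(1)^0 = 1·1 = 1.
  j = 1: C(11,1)·(1)^1 = 11·1 = 11.
  V_q(n, t) = 1 + 11 = 12.
Step 2: q^n = 2^11 = 2048.
Step 3: Hamming bound ⌊q^n / V_q(n,t)⌋ = ⌊2048/12⌋ = 170.
Step 4: Compare |C| = 50 to 170: satisfied.
The claimed |C| lies below the Hamming bound.


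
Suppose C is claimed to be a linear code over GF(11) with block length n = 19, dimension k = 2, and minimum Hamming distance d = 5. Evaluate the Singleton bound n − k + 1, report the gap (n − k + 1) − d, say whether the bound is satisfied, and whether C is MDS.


Singleton RHS = n − k + 1 = 18, slack = 13, bound satisfied, not MDS.

Singleton bound: d ≤ n − k + 1.
Here n = 19, k = 2, so n − k + 1 = 18.
Given d = 5, check d ≤ 18: YES.
Slack = (n − k + 1) − d = 13.
The code is NOT MDS (slack = 13 > 0).
Description: the claimed parameters are [19, 2, 5]_11; such a code would be non-MDS.


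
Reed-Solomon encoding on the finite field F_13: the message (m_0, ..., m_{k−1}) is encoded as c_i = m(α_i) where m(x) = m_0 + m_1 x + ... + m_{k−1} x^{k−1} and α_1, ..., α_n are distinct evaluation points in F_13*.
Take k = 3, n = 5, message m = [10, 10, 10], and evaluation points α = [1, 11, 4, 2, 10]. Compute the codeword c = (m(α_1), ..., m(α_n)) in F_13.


c = [4, 4, 2, 5, 5]

Message polynomial: m(x) = 10 + 10·x + 10·x^2 (mod 13).
For each evaluation point α_i, compute m(α_i) mod 13:
  α_1 = 1: Horner steps 10 → 7 → 4, so m(1) = 4.
  α_2 = 11: Horner steps 10 → 3 → 4, so m(11) = 4.
  α_3 = 4: Horner steps 10 → 11 → 2, so m(4) = 2.
  α_4 = 2: Horner steps 10 → 4 → 5, so m(2) = 5.
  α_5 = 10: Horner steps 10 → 6 → 5, so m(10) = 5.
Codeword c = [4, 4, 2, 5, 5] ∈ F_13^5.


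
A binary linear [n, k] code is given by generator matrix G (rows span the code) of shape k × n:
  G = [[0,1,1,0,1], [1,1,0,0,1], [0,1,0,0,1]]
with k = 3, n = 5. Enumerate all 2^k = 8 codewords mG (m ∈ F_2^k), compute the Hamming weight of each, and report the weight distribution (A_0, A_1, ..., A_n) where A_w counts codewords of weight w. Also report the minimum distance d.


Weight distribution: A_0 = 1, A_1 = 2, A_2 = 2, A_3 = 2, A_4 = 1. Minimum distance d = 1.

Enumerate all 2^3 = 8 messages m ∈ F_2^3.
For each, compute codeword c = mG in F_2^5, then tally its weight.
  m = 000 → c = 00000, weight = 0.
  m = 100 → c = 01101, weight = 3.
  m = 010 → c = 11001, weight = 3.
  m = 110 → c = 10100, weight = 2.
  m = 001 → c = 01001, weight = 2.
  m = 101 → c = 00100, weight = 1.
  m = 011 → c = 10000, weight = 1.
  m = 111 → c = 11101, weight = 4.
Tally weights:
  weight 0: 1 codewords.
  weight 1: 2 codewords.
  weight 2: 2 codewords.
  weight 3: 2 codewords.
  weight 4: 1 codewords.
Minimum distance d = smallest w > 0 with A_w > 0 = 1.
Sanity: Σ A_w = 8 = 2^3 = 8 ✓.


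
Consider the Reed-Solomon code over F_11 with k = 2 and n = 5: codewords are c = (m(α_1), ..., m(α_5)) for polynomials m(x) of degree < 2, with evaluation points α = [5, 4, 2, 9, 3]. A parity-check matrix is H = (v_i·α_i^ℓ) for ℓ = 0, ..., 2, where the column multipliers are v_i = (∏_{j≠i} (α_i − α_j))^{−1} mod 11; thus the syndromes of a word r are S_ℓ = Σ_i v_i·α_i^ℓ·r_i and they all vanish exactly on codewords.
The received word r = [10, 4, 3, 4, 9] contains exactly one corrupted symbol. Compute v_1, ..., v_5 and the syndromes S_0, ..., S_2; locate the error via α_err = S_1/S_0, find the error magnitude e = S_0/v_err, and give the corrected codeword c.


S = (9, 4, 3), error at position 4, error magnitude e = 3, c = [10, 4, 3, 1, 9].

Step 1: column multipliers v_i = (∏_{j≠i}(α_i − α_j))^{−1} mod 11.
  i = 1 (α = 5): (5−4)(5−2)(5−9)(5−3) = 1·3·(−4)·2 = −24 ≡ 9, so v_1 = 9^{−1} = 5 (mod 11).
  i = 2 (α = 4): (4−5)(4−2)(4−9)(4−3) = (−1)·2·(−5)·1 = 10 ≡ 10, so v_2 = 10^{−1} = 10 (mod 11).
  i = 3 (α = 2): (2−5)(2−4)(2−9)(2−3) = (−3)·(−2)·(−7)·(−1) = 42 ≡ 9, so v_3 = 9^{−1} = 5 (mod 11).
  i = 4 (α = 9): (9−5)(9−4)(9−2)(9−3) = 4·5·7·6 = 840 ≡ 4, so v_4 = 4^{−1} = 3 (mod 11).
  i = 5 (α = 3): (3−5)(3−4)(3−2)(3−9) = (−2)·(−1)·1·(−6) = −12 ≡ 10, so v_5 = 10^{−1} = 10 (mod 11).
  v = [5, 10, 5, 3, 10].
Step 2: syndromes of r = [10, 4, 3, 4, 9] (all sums mod 11).
  S_0 = Σ v_i r_i = 5·10 + 10·4 + 5·3 + 3·4 + 10·9 = 207 ≡ 9.
  S_1 = Σ v_i α_i r_i = 5·5·10 + 10·4·4 + 5·2·3 + 3·9·4 + 10·3·9 = 818 ≡ 4.
  α_i^2 mod 11 = [3, 5, 4, 4, 9].
  S_2 = Σ v_i α_i^2 r_i = 5·3·10 + 10·5·4 + 5·4·3 + 3·4·4 + 10·9·9 = 1268 ≡ 3.
  S = (9, 4, 3) ≠ 0, so r is not a codeword (an error is present).
Step 3: locate the error. For a single error e at position i, S_ℓ = v_i·e·α_i^ℓ, so α_err = S_1/S_0.
  S_0^{−1} = 9^{−1} = 5 (mod 11), so α_err = 4·5 = 20 ≡ 9 = α_4. Error position i = 4.
  Consistency check: S_2/S_1 = 3·3 = 9 ≡ 9 = α_err ✓ (single-error assumption holds).
Step 4: error magnitude e = S_0/v_4 = S_0·∏_{j≠4}(α_4 − α_j) = 9·4 = 36 ≡ 3 (mod 11).
Step 5: correct position 4: c_4 = r_4 − e = 4 − 3 ≡ 1 (mod 11). Hence c = [10, 4, 3, 1, 9].
  Check: interpolating c through the α_i gives m(x) = 2 + 6·x (degree < 2) with m(α_i) = c_i for every i, so c is indeed a codeword.


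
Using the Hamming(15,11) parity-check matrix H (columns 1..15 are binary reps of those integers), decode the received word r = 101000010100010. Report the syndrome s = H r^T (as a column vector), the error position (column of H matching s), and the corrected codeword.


s = (1, 1, 1, 0)^T, error position = 14, corrected codeword c = 101000010100000

Compute s = H r^T mod 2 one row at a time:
  s_1 = 1 + 0 + 1 + 0 + 0 + 0 + 1 + 0 = 3 ≡ 1 (mod 2).
  s_2 = 0 + 0 + 0 + 0 + 0 + 0 + 1 + 0 = 1 ≡ 1 (mod 2).
  s_3 = 0 + 1 + 0 + 0 + 1 + 0 + 1 + 0 = 3 ≡ 1 (mod 2).
  s_4 = 1 + 1 + 0 + 0 + 0 + 0 + 0 + 0 = 2 ≡ 0 (mod 2).
s = (1, 1, 1, 0)^T — this equals column 14 of H (binary 1110), so error is at position 14.
Correct: flip bit 14 of r = 101000010100010 to get c = 101000010100000.


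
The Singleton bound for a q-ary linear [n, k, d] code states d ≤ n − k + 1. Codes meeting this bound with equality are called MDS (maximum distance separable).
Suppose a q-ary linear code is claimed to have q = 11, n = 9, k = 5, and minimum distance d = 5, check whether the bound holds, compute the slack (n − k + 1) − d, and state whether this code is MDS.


Singleton RHS = n − k + 1 = 5, slack = 0, bound satisfied, MDS.

Singleton bound: d ≤ n − k + 1.
Here n = 9, k = 5, so n − k + 1 = 5.
Given d = 5, check d ≤ 5: YES.
Slack = (n − k + 1) − d = 0.
The code is MDS (slack = 0).
Description: the claimed parameters are [9, 5, 5]_11; such a code would be MDS (meets Singleton bound).


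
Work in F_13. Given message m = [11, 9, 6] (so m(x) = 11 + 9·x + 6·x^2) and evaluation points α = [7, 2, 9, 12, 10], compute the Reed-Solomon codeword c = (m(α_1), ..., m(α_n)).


c = [4, 1, 6, 8, 12]

Message polynomial: m(x) = 11 + 9·x + 6·x^2 (mod 13).
For each evaluation point α_i, compute m(α_i) mod 13:
  α_1 = 7: Horner steps 6 → 12 → 4, so m(7) = 4.
  α_2 = 2: Horner steps 6 → 8 → 1, so m(2) = 1.
  α_3 = 9: Horner steps 6 → 11 → 6, so m(9) = 6.
  α_4 = 12: Horner steps 6 → 3 → 8, so m(12) = 8.
  α_5 = 10: Horner steps 6 → 4 → 12, so m(10) = 12.
Codeword c = [4, 1, 6, 8, 12] ∈ F_13^5.


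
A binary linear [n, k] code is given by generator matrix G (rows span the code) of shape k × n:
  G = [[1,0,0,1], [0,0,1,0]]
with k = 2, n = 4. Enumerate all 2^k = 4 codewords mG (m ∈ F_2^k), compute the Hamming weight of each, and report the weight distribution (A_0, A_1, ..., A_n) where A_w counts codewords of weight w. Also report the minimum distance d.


Weight distribution: A_0 = 1, A_1 = 1, A_2 = 1, A_3 = 1. Minimum distance d = 1.

Enumerate all 2^2 = 4 messages m ∈ F_2^2.
For each, compute codeword c = mG in F_2^4, then tally its weight.
  m = 00 → c = 0000, weight = 0.
  m = 10 → c = 1001, weight = 2.
  m = 01 → c = 0010, weight = 1.
  m = 11 → c = 1011, weight = 3.
Tally weights:
  weight 0: 1 codewords.
  weight 1: 1 codewords.
  weight 2: 1 codewords.
  weight 3: 1 codewords.
Minimum distance d = smallest w > 0 with A_w > 0 = 1.
Sanity: Σ A_w = 4 = 2^2 = 4 ✓.


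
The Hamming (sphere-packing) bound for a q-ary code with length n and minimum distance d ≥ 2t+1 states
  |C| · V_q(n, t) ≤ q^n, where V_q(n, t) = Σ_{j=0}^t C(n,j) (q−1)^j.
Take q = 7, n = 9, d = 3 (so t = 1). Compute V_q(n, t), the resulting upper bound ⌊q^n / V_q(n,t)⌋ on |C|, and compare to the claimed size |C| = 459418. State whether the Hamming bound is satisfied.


V_q(n, t) = 55, q^n = 40353607, Hamming bound = 733701, |C| = 459418 ≤ bound (satisfied).

Step 1: Compute V_q(n, t) = Σ_{j=0}^1 C(n, j) (q−1)^j.
  j = 0: C(9,0)·(6)^0 = 1·1 = 1.
  j = 1: C(9,1)·(6)^1 = 9·6 = 54.
  V_q(n, t) = 1 + 54 = 55.
Step 2: q^n = 7^9 = 40353607.
Step 3: Hamming bound ⌊q^n / V_q(n,t)⌋ = ⌊40353607/55⌋ = 733701.
Step 4: Compare |C| = 459418 to 733701: satisfied.
The claimed |C| lies below the Hamming bound.


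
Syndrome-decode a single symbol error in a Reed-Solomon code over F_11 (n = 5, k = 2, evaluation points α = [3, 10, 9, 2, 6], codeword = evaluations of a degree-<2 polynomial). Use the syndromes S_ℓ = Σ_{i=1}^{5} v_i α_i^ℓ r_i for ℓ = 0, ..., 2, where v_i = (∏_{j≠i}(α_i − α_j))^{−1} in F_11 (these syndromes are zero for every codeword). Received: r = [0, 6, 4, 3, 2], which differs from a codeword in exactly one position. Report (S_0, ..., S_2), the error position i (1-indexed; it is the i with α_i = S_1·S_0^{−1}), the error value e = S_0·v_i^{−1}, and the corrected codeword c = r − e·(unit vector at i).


S = (4, 7, 4), error at position 2, error magnitude e = 5, c = [0, 1, 4, 3, 2].

Step 1: column multipliers v_i = (∏_{j≠i}(α_i − α_j))^{−1} mod 11.
  i = 1 (α = 3): (3−10)(3−9)(3−2)(3−6) = (−7)·(−6)·1·(−3) = −126 ≡ 6, so v_1 = 6^{−1} = 2 (mod 11).
  i = 2 (α = 10): (10−3)(10−9)(10−2)(10−6) = 7·1·8·4 = 224 ≡ 4, so v_2 = 4^{−1} = 3 (mod 11).
  i = 3 (α = 9): (9−3)(9−10)(9−2)(9−6) = 6·(−1)·7·3 = −126 ≡ 6, so v_3 = 6^{−1} = 2 (mod 11).
  i = 4 (α = 2): (2−3)(2−10)(2−9)(2−6) = (−1)·(−8)·(−7)·(−4) = 224 ≡ 4, so v_4 = 4^{−1} = 3 (mod 11).
  i = 5 (α = 6): (6−3)(6−10)(6−9)(6−2) = 3·(−4)·(−3)·4 = 144 ≡ 1, so v_5 = 1^{−1} = 1 (mod 11).
  v = [2, 3, 2, 3, 1].
Step 2: syndromes of r = [0, 6, 4, 3, 2] (all sums mod 11).
  S_0 = Σ v_i r_i = 2·0 + 3·6 + 2·4 + 3·3 + 1·2 = 37 ≡ 4.
  S_1 = Σ v_i α_i r_i = 2·3·0 + 3·10·6 + 2·9·4 + 3·2·3 + 1·6·2 = 282 ≡ 7.
  α_i^2 mod 11 = [9, 1, 4, 4, 3].
  S_2 = Σ v_i α_i^2 r_i = 2·9·0 + 3·1·6 + 2·4·4 + 3·4·3 + 1·3·2 = 92 ≡ 4.
  S = (4, 7, 4) ≠ 0, so r is not a codeword (an error is present).
Step 3: locate the error. For a single error e at position i, S_ℓ = v_i·e·α_i^ℓ, so α_err = S_1/S_0.
  S_0^{−1} = 4^{−1} = 3 (mod 11), so α_err = 7·3 = 21 ≡ 10 = α_2. Error position i = 2.
  Consistency check: S_2/S_1 = 4·8 = 32 ≡ 10 = α_err ✓ (single-error assumption holds).
Step 4: error magnitude e = S_0/v_2 = S_0·∏_{j≠2}(α_2 − α_j) = 4·4 = 16 ≡ 5 (mod 11).
Step 5: correct position 2: c_2 = r_2 − e = 6 − 5 ≡ 1 (mod 11). Hence c = [0, 1, 4, 3, 2].
  Check: interpolating c through the α_i gives m(x) = 9 + 8·x (degree < 2) with m(α_i) = c_i for every i, so c is indeed a codeword.


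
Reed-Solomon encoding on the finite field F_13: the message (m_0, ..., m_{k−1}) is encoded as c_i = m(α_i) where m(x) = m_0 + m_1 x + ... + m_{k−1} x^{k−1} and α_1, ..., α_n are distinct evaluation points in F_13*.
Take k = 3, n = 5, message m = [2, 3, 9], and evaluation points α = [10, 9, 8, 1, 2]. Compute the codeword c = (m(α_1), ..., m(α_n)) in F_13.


c = [9, 4, 4, 1, 5]

Message polynomial: m(x) = 2 + 3·x + 9·x^2 (mod 13).
For each evaluation point α_i, compute m(α_i) mod 13:
  α_1 = 10: Horner steps 9 → 2 → 9, so m(10) = 9.
  α_2 = 9: Horner steps 9 → 6 → 4, so m(9) = 4.
  α_3 = 8: Horner steps 9 → 10 → 4, so m(8) = 4.
  α_4 = 1: Horner steps 9 → 12 → 1, so m(1) = 1.
  α_5 = 2: Horner steps 9 → 8 → 5, so m(2) = 5.
Codeword c = [9, 4, 4, 1, 5] ∈ F_13^5.


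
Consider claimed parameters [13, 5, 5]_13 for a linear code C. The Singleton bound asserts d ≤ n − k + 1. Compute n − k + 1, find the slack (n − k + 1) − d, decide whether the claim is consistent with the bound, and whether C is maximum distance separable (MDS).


Singleton RHS = n − k + 1 = 9, slack = 4, bound satisfied, not MDS.

Singleton bound: d ≤ n − k + 1.
Here n = 13, k = 5, so n − k + 1 = 9.
Given d = 5, check d ≤ 9: YES.
Slack = (n − k + 1) − d = 4.
The code is NOT MDS (slack = 4 > 0).
Description: the claimed parameters are [13, 5, 5]_13; such a code would be non-MDS.


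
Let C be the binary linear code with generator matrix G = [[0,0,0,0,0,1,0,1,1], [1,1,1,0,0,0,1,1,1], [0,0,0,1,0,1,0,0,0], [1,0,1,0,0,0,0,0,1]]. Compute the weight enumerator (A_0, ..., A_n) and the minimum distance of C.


Weight distribution: A_0 = 1, A_2 = 1, A_3 = 4, A_4 = 4, A_5 = 4, A_6 = 1, A_8 = 1. Minimum distance d = 2.

Enumerate all 2^4 = 16 messages m ∈ F_2^4.
For each, compute codeword c = mG in F_2^9, then tally its weight.
  m = 0000 → c = 000000000, weight = 0.
  m = 1000 → c = 000001011, weight = 3.
  m = 0100 → c = 111000111, weight = 6.
  m = 1100 → c = 111001100, weight = 5.
  m = 0010 → c = 000101000, weight = 2.
  m = 1010 → c = 000100011, weight = 3.
  m = 0110 → c = 111101111, weight = 8.
  m = 1110 → c = 111100100, weight = 5.
  m = 0001 → c = 101000001, weight = 3.
  m = 1001 → c = 101001010, weight = 4.
  m = 0101 → c = 010000110, weight = 3.
  m = 1101 → c = 010001101, weight = 4.
  m = 0011 → c = 101101001, weight = 5.
  m = 1011 → c = 101100010, weight = 4.
  m = 0111 → c = 010101110, weight = 5.
  m = 1111 → c = 010100101, weight = 4.
Tally weights:
  weight 0: 1 codewords.
  weight 2: 1 codewords.
  weight 3: 4 codewords.
  weight 4: 4 codewords.
  weight 5: 4 codewords.
  weight 6: 1 codewords.
  weight 8: 1 codewords.
Minimum distance d = smallest w > 0 with A_w > 0 = 2.
Sanity: Σ A_w = 16 = 2^4 = 16 ✓.


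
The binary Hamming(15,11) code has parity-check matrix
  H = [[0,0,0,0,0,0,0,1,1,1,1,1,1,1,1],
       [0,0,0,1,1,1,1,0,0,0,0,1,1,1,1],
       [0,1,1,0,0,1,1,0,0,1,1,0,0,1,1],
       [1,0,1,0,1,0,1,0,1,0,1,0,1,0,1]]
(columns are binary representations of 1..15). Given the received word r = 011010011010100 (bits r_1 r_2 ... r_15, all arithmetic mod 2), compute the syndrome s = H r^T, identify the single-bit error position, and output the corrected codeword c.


s = (0, 0, 1, 1)^T, error position = 3, corrected codeword c = 010010011010100

Compute s = H r^T mod 2 one row at a time:
  s_1 = 1 + 1 + 0 + 1 + 0 + 1 + 0 + 0 = 4 ≡ 0 (mod 2).
  s_2 = 0 + 1 + 0 + 0 + 0 + 1 + 0 + 0 = 2 ≡ 0 (mod 2).
  s_3 = 1 + 1 + 0 + 0 + 0 + 1 + 0 + 0 = 3 ≡ 1 (mod 2).
  s_4 = 0 + 1 + 1 + 0 + 1 + 1 + 1 + 0 = 5 ≡ 1 (mod 2).
s = (0, 0, 1, 1)^T — this equals column 3 of H (binary 0011), so error is at position 3.
Correct: flip bit 3 of r = 011010011010100 to get c = 010010011010100.


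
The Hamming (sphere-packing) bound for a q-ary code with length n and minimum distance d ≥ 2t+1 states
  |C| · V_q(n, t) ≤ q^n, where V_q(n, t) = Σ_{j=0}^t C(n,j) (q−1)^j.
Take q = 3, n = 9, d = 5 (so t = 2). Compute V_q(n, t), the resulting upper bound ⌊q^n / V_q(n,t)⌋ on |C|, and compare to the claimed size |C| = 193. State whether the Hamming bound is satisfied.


V_q(n, t) = 163, q^n = 19683, Hamming bound = 120, |C| = 193 > bound (violated).

Step 1: Compute V_q(n, t) = Σ_{j=0}^2 C(n, j) (q−1)^j.
  j = 0: C(9,0)·(2)^0 = 1·1 = 1.
  j = 1: C(9,1)·(2)^1 = 9·2 = 18.
  j = 2: C(9,2)·(2)^2 = 36·4 = 144.
  V_q(n, t) = 1 + 18 + 144 = 163.
Step 2: q^n = 3^9 = 19683.
Step 3: Hamming bound ⌊q^n / V_q(n,t)⌋ = ⌊19683/163⌋ = 120.
Step 4: Compare |C| = 193 to 120: violated.
The claimed |C| lies above the Hamming bound, so no 3-ary code of length 9 with d ≥ 5 can have 193 codewords.


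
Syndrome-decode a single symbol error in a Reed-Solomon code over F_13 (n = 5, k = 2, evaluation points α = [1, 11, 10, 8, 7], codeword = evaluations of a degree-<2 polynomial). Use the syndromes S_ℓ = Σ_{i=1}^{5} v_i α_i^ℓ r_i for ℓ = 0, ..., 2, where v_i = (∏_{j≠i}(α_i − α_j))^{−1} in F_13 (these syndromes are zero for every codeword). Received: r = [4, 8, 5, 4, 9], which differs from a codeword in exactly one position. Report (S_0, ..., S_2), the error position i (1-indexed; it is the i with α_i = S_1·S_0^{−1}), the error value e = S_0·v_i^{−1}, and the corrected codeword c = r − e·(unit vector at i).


S = (6, 9, 7), error at position 4, error magnitude e = 5, c = [4, 8, 5, 12, 9].

Step 1: column multipliers v_i = (∏_{j≠i}(α_i − α_j))^{−1} mod 13.
  i = 1 (α = 1): (1−11)(1−10)(1−8)(1−7) = (−10)·(−9)·(−7)·(−6) = 3780 ≡ 10, so v_1 = 10^{−1} = 4 (mod 13).
  i = 2 (α = 11): (11−1)(11−10)(11−8)(11−7) = 10·1·3·4 = 120 ≡ 3, so v_2 = 3^{−1} = 9 (mod 13).
  i = 3 (α = 10): (10−1)(10−11)(10−8)(10−7) = 9·(−1)·2·3 = −54 ≡ 11, so v_3 = 11^{−1} = 6 (mod 13).
  i = 4 (α = 8): (8−1)(8−11)(8−10)(8−7) = 7·(−3)·(−2)·1 = 42 ≡ 3, so v_4 = 3^{−1} = 9 (mod 13).
  i = 5 (α = 7): (7−1)(7−11)(7−10)(7−8) = 6·(−4)·(−3)·(−1) = −72 ≡ 6, so v_5 = 6^{−1} = 11 (mod 13).
  v = [4, 9, 6, 9, 11].
Step 2: syndromes of r = [4, 8, 5, 4, 9] (all sums mod 13).
  S_0 = Σ v_i r_i = 4·4 + 9·8 + 6·5 + 9·4 + 11·9 = 253 ≡ 6.
  S_1 = Σ v_i α_i r_i = 4·1·4 + 9·11·8 + 6·10·5 + 9·8·4 + 11·7·9 = 2089 ≡ 9.
  α_i^2 mod 13 = [1, 4, 9, 12, 10].
  S_2 = Σ v_i α_i^2 r_i = 4·1·4 + 9·4·8 + 6·9·5 + 9·12·4 + 11·10·9 = 1996 ≡ 7.
  S = (6, 9, 7) ≠ 0, so r is not a codeword (an error is present).
Step 3: locate the error. For a single error e at position i, S_ℓ = v_i·e·α_i^ℓ, so α_err = S_1/S_0.
  S_0^{−1} = 6^{−1} = 11 (mod 13), so α_err = 9·11 = 99 ≡ 8 = α_4. Error position i = 4.
  Consistency check: S_2/S_1 = 7·3 = 21 ≡ 8 = α_err ✓ (single-error assumption holds).
Step 4: error magnitude e = S_0/v_4 = S_0·∏_{j≠4}(α_4 − α_j) = 6·3 = 18 ≡ 5 (mod 13).
Step 5: correct position 4: c_4 = r_4 − e = 4 − 5 ≡ 12 (mod 13). Hence c = [4, 8, 5, 12, 9].
  Check: interpolating c through the α_i gives m(x) = 1 + 3·x (degree < 2) with m(α_i) = c_i for every i, so c is indeed a codeword.


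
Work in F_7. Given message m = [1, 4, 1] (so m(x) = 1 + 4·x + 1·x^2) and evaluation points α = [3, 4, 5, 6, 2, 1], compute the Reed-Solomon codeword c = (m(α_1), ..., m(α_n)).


c = [1, 5, 4, 5, 6, 6]

Message polynomial: m(x) = 1 + 4·x + 1·x^2 (mod 7).
For each evaluation point α_i, compute m(α_i) mod 7:
  α_1 = 3: Horner steps 1 → 0 → 1, so m(3) = 1.
  α_2 = 4: Horner steps 1 → 1 → 5, so m(4) = 5.
  α_3 = 5: Horner steps 1 → 2 → 4, so m(5) = 4.
  α_4 = 6: Horner steps 1 → 3 → 5, so m(6) = 5.
  α_5 = 2: Horner steps 1 → 6 → 6, so m(2) = 6.
  α_6 = 1: Horner steps 1 → 5 → 6, so m(1) = 6.
Codeword c = [1, 5, 4, 5, 6, 6] ∈ F_7^6.


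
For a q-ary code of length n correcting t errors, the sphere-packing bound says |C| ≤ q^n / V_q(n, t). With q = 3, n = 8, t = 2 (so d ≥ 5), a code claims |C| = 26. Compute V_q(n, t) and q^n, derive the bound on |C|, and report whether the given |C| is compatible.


V_q(n, t) = 129, q^n = 6561, Hamming bound = 50, |C| = 26 ≤ bound (satisfied).

Step 1: Compute V_q(n, t) = Σ_{j=0}^2 C(n, j) (q−1)^j.
  j = 0: C(8,0)·(2)^0 = 1·1 = 1.
  j = 1: C(8,1)·(2)^1 = 8·2 = 16.
  j = 2: C(8,2)·(2)^2 = 28·4 = 112.
  V_q(n, t) = 1 + 16 + 112 = 129.
Step 2: q^n = 3^8 = 6561.
Step 3: Hamming bound ⌊q^n / V_q(n,t)⌋ = ⌊6561/129⌋ = 50.
Step 4: Compare |C| = 26 to 50: satisfied.
The claimed |C| lies below the Hamming bound.


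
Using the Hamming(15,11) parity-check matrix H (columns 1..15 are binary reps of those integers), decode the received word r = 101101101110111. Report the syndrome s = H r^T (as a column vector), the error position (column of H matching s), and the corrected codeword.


s = (0, 0, 1, 1)^T, error position = 3, corrected codeword c = 100101101110111

Compute s = H r^T mod 2 one row at a time:
  s_1 = 0 + 1 + 1 + 1 + 0 + 1 + 1 + 1 = 6 ≡ 0 (mod 2).
  s_2 = 1 + 0 + 1 + 1 + 0 + 1 + 1 + 1 = 6 ≡ 0 (mod 2).
  s_3 = 0 + 1 + 1 + 1 + 1 + 1 + 1 + 1 = 7 ≡ 1 (mod 2).
  s_4 = 1 + 1 + 0 + 1 + 1 + 1 + 1 + 1 = 7 ≡ 1 (mod 2).
s = (0, 0, 1, 1)^T — this equals column 3 of H (binary 0011), so error is at position 3.
Correct: flip bit 3 of r = 101101101110111 to get c = 100101101110111.


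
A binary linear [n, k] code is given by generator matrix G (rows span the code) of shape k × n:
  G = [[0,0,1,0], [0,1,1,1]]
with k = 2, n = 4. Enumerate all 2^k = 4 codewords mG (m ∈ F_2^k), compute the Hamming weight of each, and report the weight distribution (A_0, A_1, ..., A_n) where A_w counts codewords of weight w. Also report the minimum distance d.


Weight distribution: A_0 = 1, A_1 = 1, A_2 = 1, A_3 = 1. Minimum distance d = 1.

Enumerate all 2^2 = 4 messages m ∈ F_2^2.
For each, compute codeword c = mG in F_2^4, then tally its weight.
  m = 00 → c = 0000, weight = 0.
  m = 10 → c = 0010, weight = 1.
  m = 01 → c = 0111, weight = 3.
  m = 11 → c = 0101, weight = 2.
Tally weights:
  weight 0: 1 codewords.
  weight 1: 1 codewords.
  weight 2: 1 codewords.
  weight 3: 1 codewords.
Minimum distance d = smallest w > 0 with A_w > 0 = 1.
Sanity: Σ A_w = 4 = 2^2 = 4 ✓.


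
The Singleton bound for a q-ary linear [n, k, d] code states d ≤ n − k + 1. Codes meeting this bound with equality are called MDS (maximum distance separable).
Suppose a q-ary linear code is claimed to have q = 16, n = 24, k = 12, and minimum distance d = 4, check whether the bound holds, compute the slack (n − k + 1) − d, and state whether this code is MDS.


Singleton RHS = n − k + 1 = 13, slack = 9, bound satisfied, not MDS.

Singleton bound: d ≤ n − k + 1.
Here n = 24, k = 12, so n − k + 1 = 13.
Given d = 4, check d ≤ 13: YES.
Slack = (n − k + 1) − d = 9.
The code is NOT MDS (slack = 9 > 0).
Description: the claimed parameters are [24, 12, 4]_16; such a code would be non-MDS.


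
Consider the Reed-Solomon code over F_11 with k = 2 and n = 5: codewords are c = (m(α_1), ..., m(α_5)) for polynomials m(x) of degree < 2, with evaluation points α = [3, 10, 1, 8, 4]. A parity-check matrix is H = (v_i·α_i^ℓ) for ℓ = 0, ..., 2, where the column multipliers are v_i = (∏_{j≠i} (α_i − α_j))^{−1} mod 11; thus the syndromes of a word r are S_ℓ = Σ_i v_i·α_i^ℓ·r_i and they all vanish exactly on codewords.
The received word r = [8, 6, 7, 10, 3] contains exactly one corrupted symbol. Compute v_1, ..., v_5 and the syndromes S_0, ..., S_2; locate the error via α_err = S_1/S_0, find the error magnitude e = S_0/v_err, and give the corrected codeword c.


S = (10, 3, 2), error at position 4, error magnitude e = 5, c = [8, 6, 7, 5, 3].

Step 1: column multipliers v_i = (∏_{j≠i}(α_i − α_j))^{−1} mod 11.
  i = 1 (α = 3): (3−10)(3−1)(3−8)(3−4) = (−7)·2·(−5)·(−1) = −70 ≡ 7, so v_1 = 7^{−1} = 8 (mod 11).
  i = 2 (α = 10): (10−3)(10−1)(10−8)(10−4) = 7·9·2·6 = 756 ≡ 8, so v_2 = 8^{−1} = 7 (mod 11).
  i = 3 (α = 1): (1−3)(1−10)(1−8)(1−4) = (−2)·(−9)·(−7)·(−3) = 378 ≡ 4, so v_3 = 4^{−1} = 3 (mod 11).
  i = 4 (α = 8): (8−3)(8−10)(8−1)(8−4) = 5·(−2)·7·4 = −280 ≡ 6, so v_4 = 6^{−1} = 2 (mod 11).
  i = 5 (α = 4): (4−3)(4−10)(4−1)(4−8) = 1·(−6)·3·(−4) = 72 ≡ 6, so v_5 = 6^{−1} = 2 (mod 11).
  v = [8, 7, 3, 2, 2].
Step 2: syndromes of r = [8, 6, 7, 10, 3] (all sums mod 11).
  S_0 = Σ v_i r_i = 8·8 + 7·6 + 3·7 + 2·10 + 2·3 = 153 ≡ 10.
  S_1 = Σ v_i α_i r_i = 8·3·8 + 7·10·6 + 3·1·7 + 2·8·10 + 2·4·3 = 817 ≡ 3.
  α_i^2 mod 11 = [9, 1, 1, 9, 5].
  S_2 = Σ v_i α_i^2 r_i = 8·9·8 + 7·1·6 + 3·1·7 + 2·9·10 + 2·5·3 = 849 ≡ 2.
  S = (10, 3, 2) ≠ 0, so r is not a codeword (an error is present).
Step 3: locate the error. For a single error e at position i, S_ℓ = v_i·e·α_i^ℓ, so α_err = S_1/S_0.
  S_0^{−1} = 10^{−1} = 10 (mod 11), so α_err = 3·10 = 30 ≡ 8 = α_4. Error position i = 4.
  Consistency check: S_2/S_1 = 2·4 = 8 ≡ 8 = α_err ✓ (single-error assumption holds).
Step 4: error magnitude e = S_0/v_4 = S_0·∏_{j≠4}(α_4 − α_j) = 10·6 = 60 ≡ 5 (mod 11).
Step 5: correct position 4: c_4 = r_4 − e = 10 − 5 ≡ 5 (mod 11). Hence c = [8, 6, 7, 5, 3].
  Check: interpolating c through the α_i gives m(x) = 1 + 6·x (degree < 2) with m(α_i) = c_i for every i, so c is indeed a codeword.


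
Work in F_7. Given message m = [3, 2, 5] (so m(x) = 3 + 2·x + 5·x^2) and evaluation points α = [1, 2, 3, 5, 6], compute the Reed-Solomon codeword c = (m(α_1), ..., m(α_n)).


c = [3, 6, 5, 5, 6]

Message polynomial: m(x) = 3 + 2·x + 5·x^2 (mod 7).
For each evaluation point α_i, compute m(α_i) mod 7:
  α_1 = 1: Horner steps 5 → 0 → 3, so m(1) = 3.
  α_2 = 2: Horner steps 5 → 5 → 6, so m(2) = 6.
  α_3 = 3: Horner steps 5 → 3 → 5, so m(3) = 5.
  α_4 = 5: Horner steps 5 → 6 → 5, so m(5) = 5.
  α_5 = 6: Horner steps 5 → 4 → 6, so m(6) = 6.
Codeword c = [3, 6, 5, 5, 6] ∈ F_7^5.


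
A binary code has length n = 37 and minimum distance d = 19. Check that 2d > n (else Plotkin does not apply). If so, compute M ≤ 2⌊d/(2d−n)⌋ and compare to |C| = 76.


Plotkin bound M ≤ 38; given |C| = 76 > bound (violated).

Check applicability: 2d = 38, n = 37.
2d − n = 1 > 0, so Plotkin applies.
Compute d/(2d−n) = 19/1 ≈ 19.0000.
⌊d/(2d−n)⌋ = 19.
Plotkin bound: M ≤ 2·19 = 38.
Given |C| = 76, check: VIOLATED.
This |C| is above the Plotkin bound, so no binary code with n = 37, d = 19 and 76 codewords exists.


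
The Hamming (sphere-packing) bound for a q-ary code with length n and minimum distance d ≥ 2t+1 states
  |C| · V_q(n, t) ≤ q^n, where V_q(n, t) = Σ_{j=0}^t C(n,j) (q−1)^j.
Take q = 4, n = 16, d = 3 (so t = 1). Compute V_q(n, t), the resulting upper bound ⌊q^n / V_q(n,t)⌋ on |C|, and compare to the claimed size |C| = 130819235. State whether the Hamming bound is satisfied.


V_q(n, t) = 49, q^n = 4294967296, Hamming bound = 87652393, |C| = 130819235 > bound (violated).

Step 1: Compute V_q(n, t) = Σ_{j=0}^1 C(n, j) (q−1)^j.
  j = 0: C(16,0)·(3)^0 = 1·1 = 1.
  j = 1: C(16,1)·(3)^1 = 16·3 = 48.
  V_q(n, t) = 1 + 48 = 49.
Step 2: q^n = 4^16 = 4294967296.
Step 3: Hamming bound ⌊q^n / V_q(n,t)⌋ = ⌊4294967296/49⌋ = 87652393.
Step 4: Compare |C| = 130819235 to 87652393: violated.
The claimed |C| lies above the Hamming bound, so no 4-ary code of length 16 with d ≥ 3 can have 130819235 codewords.
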